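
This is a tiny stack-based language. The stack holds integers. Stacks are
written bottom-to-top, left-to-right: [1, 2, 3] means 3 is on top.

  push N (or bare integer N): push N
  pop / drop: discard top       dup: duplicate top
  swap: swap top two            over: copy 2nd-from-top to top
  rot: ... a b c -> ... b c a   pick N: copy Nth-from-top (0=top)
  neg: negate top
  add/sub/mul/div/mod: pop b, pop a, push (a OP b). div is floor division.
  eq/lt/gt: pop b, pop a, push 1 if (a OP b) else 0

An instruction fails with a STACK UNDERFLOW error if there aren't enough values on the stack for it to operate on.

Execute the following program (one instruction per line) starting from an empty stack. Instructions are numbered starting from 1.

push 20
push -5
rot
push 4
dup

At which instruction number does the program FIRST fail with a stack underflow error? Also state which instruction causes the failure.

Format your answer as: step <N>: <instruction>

Step 1 ('push 20'): stack = [20], depth = 1
Step 2 ('push -5'): stack = [20, -5], depth = 2
Step 3 ('rot'): needs 3 value(s) but depth is 2 — STACK UNDERFLOW

Answer: step 3: rot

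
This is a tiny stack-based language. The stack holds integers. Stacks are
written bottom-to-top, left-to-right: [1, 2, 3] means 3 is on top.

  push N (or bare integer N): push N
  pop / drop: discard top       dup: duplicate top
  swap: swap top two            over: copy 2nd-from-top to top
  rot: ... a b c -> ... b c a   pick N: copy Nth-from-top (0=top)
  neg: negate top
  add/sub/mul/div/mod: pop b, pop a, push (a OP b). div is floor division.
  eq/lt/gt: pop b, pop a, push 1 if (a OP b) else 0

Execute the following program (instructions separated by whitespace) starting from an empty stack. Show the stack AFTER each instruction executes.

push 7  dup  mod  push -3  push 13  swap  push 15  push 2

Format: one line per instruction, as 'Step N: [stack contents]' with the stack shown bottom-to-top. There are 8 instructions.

Step 1: [7]
Step 2: [7, 7]
Step 3: [0]
Step 4: [0, -3]
Step 5: [0, -3, 13]
Step 6: [0, 13, -3]
Step 7: [0, 13, -3, 15]
Step 8: [0, 13, -3, 15, 2]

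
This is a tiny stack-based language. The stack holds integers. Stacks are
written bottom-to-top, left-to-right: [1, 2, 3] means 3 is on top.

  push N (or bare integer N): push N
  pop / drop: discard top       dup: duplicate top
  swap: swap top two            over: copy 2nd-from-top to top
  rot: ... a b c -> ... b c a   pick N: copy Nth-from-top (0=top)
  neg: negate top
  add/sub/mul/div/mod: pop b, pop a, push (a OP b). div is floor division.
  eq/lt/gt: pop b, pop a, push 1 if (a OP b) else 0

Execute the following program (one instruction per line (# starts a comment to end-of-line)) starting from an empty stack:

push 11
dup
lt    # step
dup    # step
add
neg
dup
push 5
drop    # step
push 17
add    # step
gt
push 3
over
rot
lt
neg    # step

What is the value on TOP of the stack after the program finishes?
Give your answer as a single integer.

Answer: 0

Derivation:
After 'push 11': [11]
After 'dup': [11, 11]
After 'lt': [0]
After 'dup': [0, 0]
After 'add': [0]
After 'neg': [0]
After 'dup': [0, 0]
After 'push 5': [0, 0, 5]
After 'drop': [0, 0]
After 'push 17': [0, 0, 17]
After 'add': [0, 17]
After 'gt': [0]
After 'push 3': [0, 3]
After 'over': [0, 3, 0]
After 'rot': [3, 0, 0]
After 'lt': [3, 0]
After 'neg': [3, 0]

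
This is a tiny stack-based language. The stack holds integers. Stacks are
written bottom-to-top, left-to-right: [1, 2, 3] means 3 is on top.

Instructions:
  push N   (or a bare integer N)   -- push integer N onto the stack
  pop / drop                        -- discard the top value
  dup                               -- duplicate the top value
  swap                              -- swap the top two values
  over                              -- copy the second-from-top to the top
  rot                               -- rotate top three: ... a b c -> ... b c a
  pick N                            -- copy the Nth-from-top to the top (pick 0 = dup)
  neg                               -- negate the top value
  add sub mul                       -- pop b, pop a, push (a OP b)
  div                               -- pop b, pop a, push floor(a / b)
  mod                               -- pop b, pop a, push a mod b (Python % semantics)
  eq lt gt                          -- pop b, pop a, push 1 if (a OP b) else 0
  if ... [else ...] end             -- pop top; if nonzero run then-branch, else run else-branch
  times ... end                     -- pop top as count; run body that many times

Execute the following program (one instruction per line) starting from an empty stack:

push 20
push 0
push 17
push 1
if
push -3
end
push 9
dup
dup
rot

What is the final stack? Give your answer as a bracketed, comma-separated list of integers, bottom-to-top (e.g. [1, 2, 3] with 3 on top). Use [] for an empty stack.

After 'push 20': [20]
After 'push 0': [20, 0]
After 'push 17': [20, 0, 17]
After 'push 1': [20, 0, 17, 1]
After 'if': [20, 0, 17]
After 'push -3': [20, 0, 17, -3]
After 'push 9': [20, 0, 17, -3, 9]
After 'dup': [20, 0, 17, -3, 9, 9]
After 'dup': [20, 0, 17, -3, 9, 9, 9]
After 'rot': [20, 0, 17, -3, 9, 9, 9]

Answer: [20, 0, 17, -3, 9, 9, 9]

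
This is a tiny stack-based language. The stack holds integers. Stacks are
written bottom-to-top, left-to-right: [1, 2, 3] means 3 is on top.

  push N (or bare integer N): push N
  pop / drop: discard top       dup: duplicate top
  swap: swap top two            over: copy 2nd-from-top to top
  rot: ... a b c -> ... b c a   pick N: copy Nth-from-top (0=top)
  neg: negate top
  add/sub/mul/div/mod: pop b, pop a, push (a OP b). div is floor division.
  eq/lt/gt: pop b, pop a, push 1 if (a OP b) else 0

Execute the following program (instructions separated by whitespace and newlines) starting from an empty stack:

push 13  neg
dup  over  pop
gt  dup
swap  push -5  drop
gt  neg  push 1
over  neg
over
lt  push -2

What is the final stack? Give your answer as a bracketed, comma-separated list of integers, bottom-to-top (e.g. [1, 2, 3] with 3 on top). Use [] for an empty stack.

After 'push 13': [13]
After 'neg': [-13]
After 'dup': [-13, -13]
After 'over': [-13, -13, -13]
After 'pop': [-13, -13]
After 'gt': [0]
After 'dup': [0, 0]
After 'swap': [0, 0]
After 'push -5': [0, 0, -5]
After 'drop': [0, 0]
After 'gt': [0]
After 'neg': [0]
After 'push 1': [0, 1]
After 'over': [0, 1, 0]
After 'neg': [0, 1, 0]
After 'over': [0, 1, 0, 1]
After 'lt': [0, 1, 1]
After 'push -2': [0, 1, 1, -2]

Answer: [0, 1, 1, -2]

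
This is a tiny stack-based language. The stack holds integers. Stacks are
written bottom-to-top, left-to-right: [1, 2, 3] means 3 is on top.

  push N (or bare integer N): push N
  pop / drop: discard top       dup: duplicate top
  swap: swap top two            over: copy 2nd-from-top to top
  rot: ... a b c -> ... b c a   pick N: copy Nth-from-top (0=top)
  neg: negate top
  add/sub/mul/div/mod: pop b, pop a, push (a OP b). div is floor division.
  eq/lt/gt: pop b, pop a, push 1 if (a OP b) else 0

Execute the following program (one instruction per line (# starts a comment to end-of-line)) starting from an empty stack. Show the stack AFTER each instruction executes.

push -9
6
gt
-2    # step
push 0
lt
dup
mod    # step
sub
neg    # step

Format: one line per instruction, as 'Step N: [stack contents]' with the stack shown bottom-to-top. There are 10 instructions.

Step 1: [-9]
Step 2: [-9, 6]
Step 3: [0]
Step 4: [0, -2]
Step 5: [0, -2, 0]
Step 6: [0, 1]
Step 7: [0, 1, 1]
Step 8: [0, 0]
Step 9: [0]
Step 10: [0]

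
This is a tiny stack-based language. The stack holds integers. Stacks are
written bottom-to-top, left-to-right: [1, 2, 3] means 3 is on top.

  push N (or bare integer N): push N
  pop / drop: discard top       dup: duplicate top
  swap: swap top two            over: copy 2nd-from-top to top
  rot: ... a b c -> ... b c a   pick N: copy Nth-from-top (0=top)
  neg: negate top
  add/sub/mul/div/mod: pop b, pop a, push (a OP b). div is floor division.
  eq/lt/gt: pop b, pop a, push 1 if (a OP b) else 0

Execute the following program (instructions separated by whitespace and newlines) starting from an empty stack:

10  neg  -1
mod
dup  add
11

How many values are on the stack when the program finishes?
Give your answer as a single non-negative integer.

After 'push 10': stack = [10] (depth 1)
After 'neg': stack = [-10] (depth 1)
After 'push -1': stack = [-10, -1] (depth 2)
After 'mod': stack = [0] (depth 1)
After 'dup': stack = [0, 0] (depth 2)
After 'add': stack = [0] (depth 1)
After 'push 11': stack = [0, 11] (depth 2)

Answer: 2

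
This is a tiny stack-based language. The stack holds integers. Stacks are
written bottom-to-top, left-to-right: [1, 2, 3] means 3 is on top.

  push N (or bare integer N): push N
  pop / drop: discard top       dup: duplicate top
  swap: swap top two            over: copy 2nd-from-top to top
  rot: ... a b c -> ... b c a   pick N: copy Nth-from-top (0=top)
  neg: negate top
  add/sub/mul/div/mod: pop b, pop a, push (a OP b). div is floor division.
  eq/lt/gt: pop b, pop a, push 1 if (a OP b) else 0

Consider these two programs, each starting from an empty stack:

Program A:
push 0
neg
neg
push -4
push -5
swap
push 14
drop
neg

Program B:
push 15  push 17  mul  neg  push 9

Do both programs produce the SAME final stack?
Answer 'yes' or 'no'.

Program A trace:
  After 'push 0': [0]
  After 'neg': [0]
  After 'neg': [0]
  After 'push -4': [0, -4]
  After 'push -5': [0, -4, -5]
  After 'swap': [0, -5, -4]
  After 'push 14': [0, -5, -4, 14]
  After 'drop': [0, -5, -4]
  After 'neg': [0, -5, 4]
Program A final stack: [0, -5, 4]

Program B trace:
  After 'push 15': [15]
  After 'push 17': [15, 17]
  After 'mul': [255]
  After 'neg': [-255]
  After 'push 9': [-255, 9]
Program B final stack: [-255, 9]
Same: no

Answer: no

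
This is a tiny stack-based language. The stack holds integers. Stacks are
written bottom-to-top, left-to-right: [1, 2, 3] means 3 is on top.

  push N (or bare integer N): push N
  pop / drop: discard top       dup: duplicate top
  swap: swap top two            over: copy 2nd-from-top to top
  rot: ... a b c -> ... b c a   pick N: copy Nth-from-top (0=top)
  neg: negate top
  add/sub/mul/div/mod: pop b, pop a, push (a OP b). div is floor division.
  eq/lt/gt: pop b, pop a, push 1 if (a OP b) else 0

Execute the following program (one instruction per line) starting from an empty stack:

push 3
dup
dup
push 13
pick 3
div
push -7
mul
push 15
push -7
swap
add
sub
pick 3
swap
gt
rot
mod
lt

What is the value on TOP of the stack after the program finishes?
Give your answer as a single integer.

Answer: 0

Derivation:
After 'push 3': [3]
After 'dup': [3, 3]
After 'dup': [3, 3, 3]
After 'push 13': [3, 3, 3, 13]
After 'pick 3': [3, 3, 3, 13, 3]
After 'div': [3, 3, 3, 4]
After 'push -7': [3, 3, 3, 4, -7]
After 'mul': [3, 3, 3, -28]
After 'push 15': [3, 3, 3, -28, 15]
After 'push -7': [3, 3, 3, -28, 15, -7]
After 'swap': [3, 3, 3, -28, -7, 15]
After 'add': [3, 3, 3, -28, 8]
After 'sub': [3, 3, 3, -36]
After 'pick 3': [3, 3, 3, -36, 3]
After 'swap': [3, 3, 3, 3, -36]
After 'gt': [3, 3, 3, 1]
After 'rot': [3, 3, 1, 3]
After 'mod': [3, 3, 1]
After 'lt': [3, 0]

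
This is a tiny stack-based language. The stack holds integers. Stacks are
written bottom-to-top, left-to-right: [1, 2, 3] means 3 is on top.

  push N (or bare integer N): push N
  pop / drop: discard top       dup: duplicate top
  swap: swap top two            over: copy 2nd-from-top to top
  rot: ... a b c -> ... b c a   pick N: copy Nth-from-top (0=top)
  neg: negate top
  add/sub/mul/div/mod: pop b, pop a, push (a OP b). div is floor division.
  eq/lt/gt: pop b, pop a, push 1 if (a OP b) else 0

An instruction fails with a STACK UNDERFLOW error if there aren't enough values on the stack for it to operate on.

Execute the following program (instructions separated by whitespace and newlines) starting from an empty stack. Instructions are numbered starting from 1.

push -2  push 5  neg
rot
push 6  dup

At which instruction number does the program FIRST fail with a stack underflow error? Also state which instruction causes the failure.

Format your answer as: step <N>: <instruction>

Step 1 ('push -2'): stack = [-2], depth = 1
Step 2 ('push 5'): stack = [-2, 5], depth = 2
Step 3 ('neg'): stack = [-2, -5], depth = 2
Step 4 ('rot'): needs 3 value(s) but depth is 2 — STACK UNDERFLOW

Answer: step 4: rot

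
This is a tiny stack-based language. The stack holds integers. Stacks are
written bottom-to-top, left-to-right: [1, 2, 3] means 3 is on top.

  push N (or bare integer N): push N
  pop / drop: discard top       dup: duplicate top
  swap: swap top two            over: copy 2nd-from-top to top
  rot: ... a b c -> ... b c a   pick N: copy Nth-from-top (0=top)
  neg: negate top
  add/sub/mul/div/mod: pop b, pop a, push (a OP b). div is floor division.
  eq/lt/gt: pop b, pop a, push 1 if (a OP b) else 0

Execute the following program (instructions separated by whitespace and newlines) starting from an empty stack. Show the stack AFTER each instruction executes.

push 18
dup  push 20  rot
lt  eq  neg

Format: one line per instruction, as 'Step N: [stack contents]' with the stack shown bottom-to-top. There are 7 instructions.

Step 1: [18]
Step 2: [18, 18]
Step 3: [18, 18, 20]
Step 4: [18, 20, 18]
Step 5: [18, 0]
Step 6: [0]
Step 7: [0]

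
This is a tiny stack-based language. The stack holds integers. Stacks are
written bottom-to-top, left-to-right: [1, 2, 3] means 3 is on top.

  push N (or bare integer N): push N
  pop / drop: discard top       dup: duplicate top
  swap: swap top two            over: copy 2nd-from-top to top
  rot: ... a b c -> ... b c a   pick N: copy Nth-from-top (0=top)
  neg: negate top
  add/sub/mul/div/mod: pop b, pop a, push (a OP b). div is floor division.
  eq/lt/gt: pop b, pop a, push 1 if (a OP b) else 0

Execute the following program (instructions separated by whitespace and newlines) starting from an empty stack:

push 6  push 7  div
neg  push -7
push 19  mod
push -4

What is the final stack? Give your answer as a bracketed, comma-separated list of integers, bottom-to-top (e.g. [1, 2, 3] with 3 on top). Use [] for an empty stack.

Answer: [0, 12, -4]

Derivation:
After 'push 6': [6]
After 'push 7': [6, 7]
After 'div': [0]
After 'neg': [0]
After 'push -7': [0, -7]
After 'push 19': [0, -7, 19]
After 'mod': [0, 12]
After 'push -4': [0, 12, -4]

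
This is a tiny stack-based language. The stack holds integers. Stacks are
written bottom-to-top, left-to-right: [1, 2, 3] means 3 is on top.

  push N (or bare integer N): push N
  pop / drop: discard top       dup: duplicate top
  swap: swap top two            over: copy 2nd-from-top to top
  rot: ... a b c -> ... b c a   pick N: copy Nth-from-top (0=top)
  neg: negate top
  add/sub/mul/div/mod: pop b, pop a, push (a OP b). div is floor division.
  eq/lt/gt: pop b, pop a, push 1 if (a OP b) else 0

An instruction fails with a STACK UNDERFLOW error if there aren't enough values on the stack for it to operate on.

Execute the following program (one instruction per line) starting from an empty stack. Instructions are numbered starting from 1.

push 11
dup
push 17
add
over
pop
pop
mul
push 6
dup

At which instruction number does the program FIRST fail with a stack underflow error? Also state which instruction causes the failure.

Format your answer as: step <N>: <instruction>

Answer: step 8: mul

Derivation:
Step 1 ('push 11'): stack = [11], depth = 1
Step 2 ('dup'): stack = [11, 11], depth = 2
Step 3 ('push 17'): stack = [11, 11, 17], depth = 3
Step 4 ('add'): stack = [11, 28], depth = 2
Step 5 ('over'): stack = [11, 28, 11], depth = 3
Step 6 ('pop'): stack = [11, 28], depth = 2
Step 7 ('pop'): stack = [11], depth = 1
Step 8 ('mul'): needs 2 value(s) but depth is 1 — STACK UNDERFLOW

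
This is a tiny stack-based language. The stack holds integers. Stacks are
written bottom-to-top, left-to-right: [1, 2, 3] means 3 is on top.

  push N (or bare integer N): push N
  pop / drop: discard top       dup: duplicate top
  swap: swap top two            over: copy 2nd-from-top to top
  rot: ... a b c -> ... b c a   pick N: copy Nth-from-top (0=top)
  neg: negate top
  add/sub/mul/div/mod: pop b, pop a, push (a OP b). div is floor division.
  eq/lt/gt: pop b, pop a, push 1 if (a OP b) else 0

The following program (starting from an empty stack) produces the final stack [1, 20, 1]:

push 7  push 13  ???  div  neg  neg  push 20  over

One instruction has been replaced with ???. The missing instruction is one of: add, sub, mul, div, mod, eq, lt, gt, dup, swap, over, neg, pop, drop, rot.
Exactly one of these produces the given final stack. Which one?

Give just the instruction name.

Answer: swap

Derivation:
Stack before ???: [7, 13]
Stack after ???:  [13, 7]
The instruction that transforms [7, 13] -> [13, 7] is: swap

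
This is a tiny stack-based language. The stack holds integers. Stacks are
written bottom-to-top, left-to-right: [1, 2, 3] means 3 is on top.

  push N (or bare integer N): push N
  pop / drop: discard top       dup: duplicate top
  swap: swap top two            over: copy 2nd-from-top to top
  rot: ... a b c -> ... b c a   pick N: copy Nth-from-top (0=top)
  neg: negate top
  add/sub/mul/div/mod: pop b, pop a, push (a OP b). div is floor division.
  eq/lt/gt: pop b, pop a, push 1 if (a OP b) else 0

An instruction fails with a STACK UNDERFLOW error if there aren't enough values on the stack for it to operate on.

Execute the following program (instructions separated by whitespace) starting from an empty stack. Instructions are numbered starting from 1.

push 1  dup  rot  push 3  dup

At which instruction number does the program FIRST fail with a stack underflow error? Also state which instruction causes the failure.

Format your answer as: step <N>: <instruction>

Step 1 ('push 1'): stack = [1], depth = 1
Step 2 ('dup'): stack = [1, 1], depth = 2
Step 3 ('rot'): needs 3 value(s) but depth is 2 — STACK UNDERFLOW

Answer: step 3: rot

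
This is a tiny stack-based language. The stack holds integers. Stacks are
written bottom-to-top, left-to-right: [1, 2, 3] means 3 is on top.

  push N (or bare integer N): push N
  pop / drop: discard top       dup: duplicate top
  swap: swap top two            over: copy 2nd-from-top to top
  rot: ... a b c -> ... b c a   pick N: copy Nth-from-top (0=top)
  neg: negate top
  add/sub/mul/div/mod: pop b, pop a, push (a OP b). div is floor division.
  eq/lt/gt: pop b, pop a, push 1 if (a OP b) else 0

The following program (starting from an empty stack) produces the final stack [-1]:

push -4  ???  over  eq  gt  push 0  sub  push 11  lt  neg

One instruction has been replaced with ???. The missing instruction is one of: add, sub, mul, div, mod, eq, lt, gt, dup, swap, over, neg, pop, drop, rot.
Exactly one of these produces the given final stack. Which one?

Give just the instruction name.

Stack before ???: [-4]
Stack after ???:  [-4, -4]
The instruction that transforms [-4] -> [-4, -4] is: dup

Answer: dup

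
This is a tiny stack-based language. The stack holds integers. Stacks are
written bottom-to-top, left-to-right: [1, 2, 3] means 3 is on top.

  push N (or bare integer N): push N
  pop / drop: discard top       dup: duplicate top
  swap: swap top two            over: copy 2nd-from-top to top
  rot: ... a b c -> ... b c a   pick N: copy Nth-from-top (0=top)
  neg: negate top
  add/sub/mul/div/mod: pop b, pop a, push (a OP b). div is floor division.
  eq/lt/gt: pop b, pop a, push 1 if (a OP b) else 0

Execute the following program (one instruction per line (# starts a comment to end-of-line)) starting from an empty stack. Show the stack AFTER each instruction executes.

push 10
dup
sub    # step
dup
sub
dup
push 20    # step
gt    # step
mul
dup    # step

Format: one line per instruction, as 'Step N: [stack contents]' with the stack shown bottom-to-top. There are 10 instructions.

Step 1: [10]
Step 2: [10, 10]
Step 3: [0]
Step 4: [0, 0]
Step 5: [0]
Step 6: [0, 0]
Step 7: [0, 0, 20]
Step 8: [0, 0]
Step 9: [0]
Step 10: [0, 0]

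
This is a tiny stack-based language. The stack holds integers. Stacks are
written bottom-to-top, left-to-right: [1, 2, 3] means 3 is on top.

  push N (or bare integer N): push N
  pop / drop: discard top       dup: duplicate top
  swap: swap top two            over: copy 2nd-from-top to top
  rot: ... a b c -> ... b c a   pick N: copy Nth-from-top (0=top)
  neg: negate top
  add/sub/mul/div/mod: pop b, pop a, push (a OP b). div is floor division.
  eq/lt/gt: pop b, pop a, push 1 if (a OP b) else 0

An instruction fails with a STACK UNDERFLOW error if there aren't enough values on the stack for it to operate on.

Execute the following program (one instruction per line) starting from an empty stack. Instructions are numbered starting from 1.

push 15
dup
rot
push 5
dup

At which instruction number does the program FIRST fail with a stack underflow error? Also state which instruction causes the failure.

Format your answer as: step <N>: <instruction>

Answer: step 3: rot

Derivation:
Step 1 ('push 15'): stack = [15], depth = 1
Step 2 ('dup'): stack = [15, 15], depth = 2
Step 3 ('rot'): needs 3 value(s) but depth is 2 — STACK UNDERFLOW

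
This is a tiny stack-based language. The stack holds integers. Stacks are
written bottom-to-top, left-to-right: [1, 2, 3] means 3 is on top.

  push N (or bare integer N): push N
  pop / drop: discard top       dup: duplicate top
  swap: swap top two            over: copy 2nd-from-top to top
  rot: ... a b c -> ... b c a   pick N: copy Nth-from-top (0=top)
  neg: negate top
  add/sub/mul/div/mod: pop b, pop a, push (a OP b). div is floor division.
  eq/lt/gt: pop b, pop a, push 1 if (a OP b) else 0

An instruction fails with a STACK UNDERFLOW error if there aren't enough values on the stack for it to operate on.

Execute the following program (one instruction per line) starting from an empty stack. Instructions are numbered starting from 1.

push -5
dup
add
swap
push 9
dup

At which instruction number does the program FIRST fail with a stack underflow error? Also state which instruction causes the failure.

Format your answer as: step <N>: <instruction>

Step 1 ('push -5'): stack = [-5], depth = 1
Step 2 ('dup'): stack = [-5, -5], depth = 2
Step 3 ('add'): stack = [-10], depth = 1
Step 4 ('swap'): needs 2 value(s) but depth is 1 — STACK UNDERFLOW

Answer: step 4: swap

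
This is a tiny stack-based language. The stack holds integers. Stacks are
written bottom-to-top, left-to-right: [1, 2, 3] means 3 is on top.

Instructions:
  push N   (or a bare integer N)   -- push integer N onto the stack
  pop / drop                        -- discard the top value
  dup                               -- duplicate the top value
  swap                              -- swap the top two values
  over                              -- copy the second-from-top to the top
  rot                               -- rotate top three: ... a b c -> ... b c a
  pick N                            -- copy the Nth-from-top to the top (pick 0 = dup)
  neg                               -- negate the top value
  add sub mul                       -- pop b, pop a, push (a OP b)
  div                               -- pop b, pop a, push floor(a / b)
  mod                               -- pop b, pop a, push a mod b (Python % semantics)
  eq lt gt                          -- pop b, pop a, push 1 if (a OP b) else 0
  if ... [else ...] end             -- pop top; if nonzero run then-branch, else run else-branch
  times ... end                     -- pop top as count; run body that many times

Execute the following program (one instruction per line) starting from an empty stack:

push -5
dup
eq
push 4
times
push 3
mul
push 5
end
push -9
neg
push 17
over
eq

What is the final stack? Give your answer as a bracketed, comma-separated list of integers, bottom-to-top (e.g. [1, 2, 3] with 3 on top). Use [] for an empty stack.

Answer: [3, 15, 15, 15, 5, 9, 0]

Derivation:
After 'push -5': [-5]
After 'dup': [-5, -5]
After 'eq': [1]
After 'push 4': [1, 4]
After 'times': [1]
After 'push 3': [1, 3]
After 'mul': [3]
After 'push 5': [3, 5]
After 'push 3': [3, 5, 3]
After 'mul': [3, 15]
After 'push 5': [3, 15, 5]
After 'push 3': [3, 15, 5, 3]
After 'mul': [3, 15, 15]
After 'push 5': [3, 15, 15, 5]
After 'push 3': [3, 15, 15, 5, 3]
After 'mul': [3, 15, 15, 15]
After 'push 5': [3, 15, 15, 15, 5]
After 'push -9': [3, 15, 15, 15, 5, -9]
After 'neg': [3, 15, 15, 15, 5, 9]
After 'push 17': [3, 15, 15, 15, 5, 9, 17]
After 'over': [3, 15, 15, 15, 5, 9, 17, 9]
After 'eq': [3, 15, 15, 15, 5, 9, 0]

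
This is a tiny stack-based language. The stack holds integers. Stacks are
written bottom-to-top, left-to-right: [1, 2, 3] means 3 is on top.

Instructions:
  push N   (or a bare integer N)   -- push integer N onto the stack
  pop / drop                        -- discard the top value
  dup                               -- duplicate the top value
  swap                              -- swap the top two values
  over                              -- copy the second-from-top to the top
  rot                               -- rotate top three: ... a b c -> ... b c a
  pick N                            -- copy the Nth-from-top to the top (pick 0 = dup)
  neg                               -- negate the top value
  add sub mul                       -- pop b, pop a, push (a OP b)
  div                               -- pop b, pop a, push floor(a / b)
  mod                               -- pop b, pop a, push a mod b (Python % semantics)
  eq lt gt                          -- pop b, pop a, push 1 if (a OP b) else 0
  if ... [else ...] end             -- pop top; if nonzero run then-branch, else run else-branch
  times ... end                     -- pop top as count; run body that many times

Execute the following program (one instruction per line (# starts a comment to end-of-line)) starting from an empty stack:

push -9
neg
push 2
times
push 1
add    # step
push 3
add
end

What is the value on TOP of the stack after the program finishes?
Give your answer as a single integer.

Answer: 17

Derivation:
After 'push -9': [-9]
After 'neg': [9]
After 'push 2': [9, 2]
After 'times': [9]
After 'push 1': [9, 1]
After 'add': [10]
After 'push 3': [10, 3]
After 'add': [13]
After 'push 1': [13, 1]
After 'add': [14]
After 'push 3': [14, 3]
After 'add': [17]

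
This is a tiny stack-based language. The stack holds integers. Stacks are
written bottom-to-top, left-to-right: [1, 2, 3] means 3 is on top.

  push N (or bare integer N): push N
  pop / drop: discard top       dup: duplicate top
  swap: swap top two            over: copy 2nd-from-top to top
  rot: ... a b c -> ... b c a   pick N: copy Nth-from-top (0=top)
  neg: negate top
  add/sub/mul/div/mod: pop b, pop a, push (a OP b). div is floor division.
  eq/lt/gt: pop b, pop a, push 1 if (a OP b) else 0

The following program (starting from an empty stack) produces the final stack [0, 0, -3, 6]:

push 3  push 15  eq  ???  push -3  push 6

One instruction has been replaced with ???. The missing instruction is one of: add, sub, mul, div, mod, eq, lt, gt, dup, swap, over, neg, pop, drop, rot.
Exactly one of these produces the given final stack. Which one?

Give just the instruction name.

Stack before ???: [0]
Stack after ???:  [0, 0]
The instruction that transforms [0] -> [0, 0] is: dup

Answer: dup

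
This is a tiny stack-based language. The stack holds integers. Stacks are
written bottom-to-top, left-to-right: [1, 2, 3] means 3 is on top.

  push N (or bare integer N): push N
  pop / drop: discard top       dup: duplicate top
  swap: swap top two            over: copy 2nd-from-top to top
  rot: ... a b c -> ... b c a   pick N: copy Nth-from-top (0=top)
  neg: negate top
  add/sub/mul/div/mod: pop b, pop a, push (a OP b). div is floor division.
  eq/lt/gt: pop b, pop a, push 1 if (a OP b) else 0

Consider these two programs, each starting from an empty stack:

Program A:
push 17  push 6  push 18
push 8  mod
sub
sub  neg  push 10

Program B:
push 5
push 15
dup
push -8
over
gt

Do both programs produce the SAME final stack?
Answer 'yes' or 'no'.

Program A trace:
  After 'push 17': [17]
  After 'push 6': [17, 6]
  After 'push 18': [17, 6, 18]
  After 'push 8': [17, 6, 18, 8]
  After 'mod': [17, 6, 2]
  After 'sub': [17, 4]
  After 'sub': [13]
  After 'neg': [-13]
  After 'push 10': [-13, 10]
Program A final stack: [-13, 10]

Program B trace:
  After 'push 5': [5]
  After 'push 15': [5, 15]
  After 'dup': [5, 15, 15]
  After 'push -8': [5, 15, 15, -8]
  After 'over': [5, 15, 15, -8, 15]
  After 'gt': [5, 15, 15, 0]
Program B final stack: [5, 15, 15, 0]
Same: no

Answer: no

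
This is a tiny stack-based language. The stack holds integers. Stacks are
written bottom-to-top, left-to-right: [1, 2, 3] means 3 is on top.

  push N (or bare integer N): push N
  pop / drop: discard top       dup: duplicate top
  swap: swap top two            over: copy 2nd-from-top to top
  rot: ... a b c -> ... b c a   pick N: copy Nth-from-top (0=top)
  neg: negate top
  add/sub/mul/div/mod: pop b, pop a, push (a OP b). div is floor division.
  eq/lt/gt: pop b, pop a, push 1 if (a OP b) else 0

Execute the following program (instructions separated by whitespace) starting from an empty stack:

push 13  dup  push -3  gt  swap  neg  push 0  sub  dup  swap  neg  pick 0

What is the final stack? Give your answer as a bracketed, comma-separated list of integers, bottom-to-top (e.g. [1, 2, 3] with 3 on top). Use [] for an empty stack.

After 'push 13': [13]
After 'dup': [13, 13]
After 'push -3': [13, 13, -3]
After 'gt': [13, 1]
After 'swap': [1, 13]
After 'neg': [1, -13]
After 'push 0': [1, -13, 0]
After 'sub': [1, -13]
After 'dup': [1, -13, -13]
After 'swap': [1, -13, -13]
After 'neg': [1, -13, 13]
After 'pick 0': [1, -13, 13, 13]

Answer: [1, -13, 13, 13]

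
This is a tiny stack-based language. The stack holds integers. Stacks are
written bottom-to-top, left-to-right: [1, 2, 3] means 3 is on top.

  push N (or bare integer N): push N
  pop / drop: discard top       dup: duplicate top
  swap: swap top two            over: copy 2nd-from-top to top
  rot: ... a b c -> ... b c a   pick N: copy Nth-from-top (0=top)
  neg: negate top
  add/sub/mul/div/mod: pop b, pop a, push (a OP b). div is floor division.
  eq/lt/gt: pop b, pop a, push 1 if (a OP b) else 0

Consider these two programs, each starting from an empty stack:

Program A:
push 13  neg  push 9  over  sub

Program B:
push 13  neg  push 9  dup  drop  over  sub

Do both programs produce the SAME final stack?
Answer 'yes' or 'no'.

Answer: yes

Derivation:
Program A trace:
  After 'push 13': [13]
  After 'neg': [-13]
  After 'push 9': [-13, 9]
  After 'over': [-13, 9, -13]
  After 'sub': [-13, 22]
Program A final stack: [-13, 22]

Program B trace:
  After 'push 13': [13]
  After 'neg': [-13]
  After 'push 9': [-13, 9]
  After 'dup': [-13, 9, 9]
  After 'drop': [-13, 9]
  After 'over': [-13, 9, -13]
  After 'sub': [-13, 22]
Program B final stack: [-13, 22]
Same: yes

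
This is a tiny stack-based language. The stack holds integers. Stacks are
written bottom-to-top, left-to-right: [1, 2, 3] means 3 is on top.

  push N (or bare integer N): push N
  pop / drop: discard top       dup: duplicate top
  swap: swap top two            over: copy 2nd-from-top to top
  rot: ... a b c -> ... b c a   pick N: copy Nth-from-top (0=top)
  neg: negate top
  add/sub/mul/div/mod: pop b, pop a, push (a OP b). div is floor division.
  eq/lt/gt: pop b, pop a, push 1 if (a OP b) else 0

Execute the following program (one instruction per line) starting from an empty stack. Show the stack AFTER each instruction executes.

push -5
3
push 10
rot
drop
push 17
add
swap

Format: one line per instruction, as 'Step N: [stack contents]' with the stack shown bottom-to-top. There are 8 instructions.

Step 1: [-5]
Step 2: [-5, 3]
Step 3: [-5, 3, 10]
Step 4: [3, 10, -5]
Step 5: [3, 10]
Step 6: [3, 10, 17]
Step 7: [3, 27]
Step 8: [27, 3]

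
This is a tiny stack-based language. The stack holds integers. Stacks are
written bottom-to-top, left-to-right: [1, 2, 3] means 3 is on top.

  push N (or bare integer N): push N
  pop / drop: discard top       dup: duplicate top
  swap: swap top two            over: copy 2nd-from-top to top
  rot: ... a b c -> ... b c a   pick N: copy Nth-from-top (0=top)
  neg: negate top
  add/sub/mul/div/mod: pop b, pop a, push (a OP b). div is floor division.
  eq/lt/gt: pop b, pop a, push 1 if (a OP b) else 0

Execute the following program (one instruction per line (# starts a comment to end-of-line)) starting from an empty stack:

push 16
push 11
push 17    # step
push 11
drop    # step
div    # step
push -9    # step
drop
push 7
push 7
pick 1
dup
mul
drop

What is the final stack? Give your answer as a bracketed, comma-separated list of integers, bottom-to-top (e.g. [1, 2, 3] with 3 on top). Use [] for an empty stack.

Answer: [16, 0, 7, 7]

Derivation:
After 'push 16': [16]
After 'push 11': [16, 11]
After 'push 17': [16, 11, 17]
After 'push 11': [16, 11, 17, 11]
After 'drop': [16, 11, 17]
After 'div': [16, 0]
After 'push -9': [16, 0, -9]
After 'drop': [16, 0]
After 'push 7': [16, 0, 7]
After 'push 7': [16, 0, 7, 7]
After 'pick 1': [16, 0, 7, 7, 7]
After 'dup': [16, 0, 7, 7, 7, 7]
After 'mul': [16, 0, 7, 7, 49]
After 'drop': [16, 0, 7, 7]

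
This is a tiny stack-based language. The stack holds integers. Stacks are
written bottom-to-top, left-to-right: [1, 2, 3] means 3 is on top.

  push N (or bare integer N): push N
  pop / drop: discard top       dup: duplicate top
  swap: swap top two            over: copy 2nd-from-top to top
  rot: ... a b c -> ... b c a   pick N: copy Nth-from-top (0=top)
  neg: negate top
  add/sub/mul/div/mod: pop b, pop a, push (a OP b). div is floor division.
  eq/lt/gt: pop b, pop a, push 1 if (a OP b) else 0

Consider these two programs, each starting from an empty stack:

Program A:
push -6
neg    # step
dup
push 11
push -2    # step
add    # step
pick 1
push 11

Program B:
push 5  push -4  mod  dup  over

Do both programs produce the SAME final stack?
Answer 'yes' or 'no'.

Answer: no

Derivation:
Program A trace:
  After 'push -6': [-6]
  After 'neg': [6]
  After 'dup': [6, 6]
  After 'push 11': [6, 6, 11]
  After 'push -2': [6, 6, 11, -2]
  After 'add': [6, 6, 9]
  After 'pick 1': [6, 6, 9, 6]
  After 'push 11': [6, 6, 9, 6, 11]
Program A final stack: [6, 6, 9, 6, 11]

Program B trace:
  After 'push 5': [5]
  After 'push -4': [5, -4]
  After 'mod': [-3]
  After 'dup': [-3, -3]
  After 'over': [-3, -3, -3]
Program B final stack: [-3, -3, -3]
Same: no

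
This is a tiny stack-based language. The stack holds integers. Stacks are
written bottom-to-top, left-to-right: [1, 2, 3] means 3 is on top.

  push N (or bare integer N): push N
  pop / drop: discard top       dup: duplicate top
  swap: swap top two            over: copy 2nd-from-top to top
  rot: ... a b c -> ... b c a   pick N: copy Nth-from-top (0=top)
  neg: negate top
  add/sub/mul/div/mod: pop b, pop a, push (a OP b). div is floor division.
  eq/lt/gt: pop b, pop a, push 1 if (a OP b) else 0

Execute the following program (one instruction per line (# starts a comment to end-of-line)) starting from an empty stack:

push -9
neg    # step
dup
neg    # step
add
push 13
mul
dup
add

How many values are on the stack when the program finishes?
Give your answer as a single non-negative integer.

After 'push -9': stack = [-9] (depth 1)
After 'neg': stack = [9] (depth 1)
After 'dup': stack = [9, 9] (depth 2)
After 'neg': stack = [9, -9] (depth 2)
After 'add': stack = [0] (depth 1)
After 'push 13': stack = [0, 13] (depth 2)
After 'mul': stack = [0] (depth 1)
After 'dup': stack = [0, 0] (depth 2)
After 'add': stack = [0] (depth 1)

Answer: 1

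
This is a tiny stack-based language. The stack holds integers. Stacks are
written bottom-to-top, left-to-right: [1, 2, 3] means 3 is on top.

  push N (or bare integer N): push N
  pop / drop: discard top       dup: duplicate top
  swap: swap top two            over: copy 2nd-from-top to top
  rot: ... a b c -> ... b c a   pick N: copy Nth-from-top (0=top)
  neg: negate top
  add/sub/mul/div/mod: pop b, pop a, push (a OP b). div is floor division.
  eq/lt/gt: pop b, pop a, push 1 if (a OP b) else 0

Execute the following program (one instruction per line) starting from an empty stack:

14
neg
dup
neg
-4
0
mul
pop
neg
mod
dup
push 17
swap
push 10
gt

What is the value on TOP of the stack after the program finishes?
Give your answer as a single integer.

Answer: 0

Derivation:
After 'push 14': [14]
After 'neg': [-14]
After 'dup': [-14, -14]
After 'neg': [-14, 14]
After 'push -4': [-14, 14, -4]
After 'push 0': [-14, 14, -4, 0]
After 'mul': [-14, 14, 0]
After 'pop': [-14, 14]
After 'neg': [-14, -14]
After 'mod': [0]
After 'dup': [0, 0]
After 'push 17': [0, 0, 17]
After 'swap': [0, 17, 0]
After 'push 10': [0, 17, 0, 10]
After 'gt': [0, 17, 0]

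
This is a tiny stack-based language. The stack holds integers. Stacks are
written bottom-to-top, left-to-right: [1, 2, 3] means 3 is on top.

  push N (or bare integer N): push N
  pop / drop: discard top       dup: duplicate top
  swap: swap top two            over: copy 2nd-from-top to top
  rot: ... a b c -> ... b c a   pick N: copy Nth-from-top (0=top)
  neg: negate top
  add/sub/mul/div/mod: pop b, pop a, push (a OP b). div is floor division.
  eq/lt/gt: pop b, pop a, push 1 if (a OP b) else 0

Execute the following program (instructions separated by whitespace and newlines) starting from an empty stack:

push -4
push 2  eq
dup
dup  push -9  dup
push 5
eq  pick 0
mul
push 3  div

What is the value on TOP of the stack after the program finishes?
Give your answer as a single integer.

After 'push -4': [-4]
After 'push 2': [-4, 2]
After 'eq': [0]
After 'dup': [0, 0]
After 'dup': [0, 0, 0]
After 'push -9': [0, 0, 0, -9]
After 'dup': [0, 0, 0, -9, -9]
After 'push 5': [0, 0, 0, -9, -9, 5]
After 'eq': [0, 0, 0, -9, 0]
After 'pick 0': [0, 0, 0, -9, 0, 0]
After 'mul': [0, 0, 0, -9, 0]
After 'push 3': [0, 0, 0, -9, 0, 3]
After 'div': [0, 0, 0, -9, 0]

Answer: 0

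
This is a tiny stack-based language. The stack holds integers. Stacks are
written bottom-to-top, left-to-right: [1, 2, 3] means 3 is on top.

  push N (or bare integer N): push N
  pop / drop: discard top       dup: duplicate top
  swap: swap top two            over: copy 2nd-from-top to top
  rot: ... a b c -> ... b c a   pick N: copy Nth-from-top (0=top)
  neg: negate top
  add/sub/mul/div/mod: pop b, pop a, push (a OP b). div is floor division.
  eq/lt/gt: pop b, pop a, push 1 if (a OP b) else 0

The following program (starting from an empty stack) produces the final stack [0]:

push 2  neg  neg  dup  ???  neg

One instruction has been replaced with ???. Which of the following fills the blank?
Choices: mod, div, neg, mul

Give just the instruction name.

Answer: mod

Derivation:
Stack before ???: [2, 2]
Stack after ???:  [0]
Checking each choice:
  mod: MATCH
  div: produces [-1]
  neg: produces [2, 2]
  mul: produces [-4]


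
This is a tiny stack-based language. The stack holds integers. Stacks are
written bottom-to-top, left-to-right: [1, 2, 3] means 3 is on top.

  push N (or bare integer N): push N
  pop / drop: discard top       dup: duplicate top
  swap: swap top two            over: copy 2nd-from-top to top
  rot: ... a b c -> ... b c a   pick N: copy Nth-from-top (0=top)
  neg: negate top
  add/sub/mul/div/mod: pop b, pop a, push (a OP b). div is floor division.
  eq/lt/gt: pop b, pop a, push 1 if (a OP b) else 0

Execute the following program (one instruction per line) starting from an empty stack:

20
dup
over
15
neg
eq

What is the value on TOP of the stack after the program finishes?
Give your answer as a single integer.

After 'push 20': [20]
After 'dup': [20, 20]
After 'over': [20, 20, 20]
After 'push 15': [20, 20, 20, 15]
After 'neg': [20, 20, 20, -15]
After 'eq': [20, 20, 0]

Answer: 0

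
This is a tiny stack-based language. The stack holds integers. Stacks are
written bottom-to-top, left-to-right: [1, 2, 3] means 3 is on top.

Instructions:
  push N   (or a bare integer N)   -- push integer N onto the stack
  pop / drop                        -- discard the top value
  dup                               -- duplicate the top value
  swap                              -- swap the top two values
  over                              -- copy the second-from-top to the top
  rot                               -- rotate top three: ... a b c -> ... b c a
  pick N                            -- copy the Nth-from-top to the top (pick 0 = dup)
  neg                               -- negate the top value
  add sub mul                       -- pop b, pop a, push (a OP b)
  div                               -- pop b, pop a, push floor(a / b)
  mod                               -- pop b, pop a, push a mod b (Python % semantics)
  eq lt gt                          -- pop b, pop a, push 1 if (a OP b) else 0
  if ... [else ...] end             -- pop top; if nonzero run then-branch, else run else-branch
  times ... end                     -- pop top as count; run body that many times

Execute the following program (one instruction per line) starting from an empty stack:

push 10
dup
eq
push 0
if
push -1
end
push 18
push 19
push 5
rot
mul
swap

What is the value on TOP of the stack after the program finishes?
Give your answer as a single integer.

Answer: 19

Derivation:
After 'push 10': [10]
After 'dup': [10, 10]
After 'eq': [1]
After 'push 0': [1, 0]
After 'if': [1]
After 'push 18': [1, 18]
After 'push 19': [1, 18, 19]
After 'push 5': [1, 18, 19, 5]
After 'rot': [1, 19, 5, 18]
After 'mul': [1, 19, 90]
After 'swap': [1, 90, 19]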